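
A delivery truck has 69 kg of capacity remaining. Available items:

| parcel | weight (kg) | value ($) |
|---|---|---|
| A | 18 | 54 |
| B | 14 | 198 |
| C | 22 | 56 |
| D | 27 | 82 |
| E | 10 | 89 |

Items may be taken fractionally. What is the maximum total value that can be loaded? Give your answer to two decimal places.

423.00

Greedy by value/weight ratio, highest first.
Order: B (198/14=14.14) > E (89/10=8.90) > D (82/27=3.04) > A (54/18=3.00) > C (56/22=2.55)
Fill: take B (14 @ 198) → take E (10 @ 89) → take D (27 @ 82) → take A (18 @ 54); 69/69 used.
Total value = 423.00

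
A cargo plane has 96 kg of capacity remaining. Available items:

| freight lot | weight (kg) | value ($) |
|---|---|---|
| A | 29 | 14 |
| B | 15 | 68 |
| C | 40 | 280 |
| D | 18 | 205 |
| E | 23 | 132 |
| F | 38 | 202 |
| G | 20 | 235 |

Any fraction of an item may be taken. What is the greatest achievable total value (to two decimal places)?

823.30

Order: G (235/20=11.75) > D (205/18=11.39) > C (280/40=7.00) > E (132/23=5.74) > F (202/38=5.32) > B (68/15=4.53) > A (14/29=0.48)
Fill: take G (20 @ 235) → take D (18 @ 205) → take C (40 @ 280) → take 18/23 of E → 103.30; 96/96 used.
Total value = 823.30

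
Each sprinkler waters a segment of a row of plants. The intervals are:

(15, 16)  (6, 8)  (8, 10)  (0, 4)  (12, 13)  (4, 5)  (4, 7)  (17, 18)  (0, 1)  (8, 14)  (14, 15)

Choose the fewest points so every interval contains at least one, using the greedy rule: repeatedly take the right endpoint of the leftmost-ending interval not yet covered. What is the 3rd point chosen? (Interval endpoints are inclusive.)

8

By right end: [0,1]  [0,4]  [4,5]  [4,7]  [6,8]  [8,10]  [12,13]  [8,14]  [14,15]  [15,16]  [17,18]
[0,1] uncovered → point at 1; [4,5] uncovered → point at 5; [6,8] uncovered → point at 8; [12,13] uncovered → point at 13; [14,15] uncovered → point at 15; [17,18] uncovered → point at 18.
Points: 1, 5, 8, 13, 15, 18 (6 total).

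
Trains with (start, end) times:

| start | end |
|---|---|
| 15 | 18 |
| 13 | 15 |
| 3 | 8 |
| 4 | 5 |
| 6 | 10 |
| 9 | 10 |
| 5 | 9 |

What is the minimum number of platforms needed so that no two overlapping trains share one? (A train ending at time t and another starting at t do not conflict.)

3

starts: [3, 4, 5, 6, 9, 13, 15]
ends:   [5, 8, 9, 10, 10, 15, 18]
s3→1 s4→2 e5→1 s5→2 s6→3  — peak 3.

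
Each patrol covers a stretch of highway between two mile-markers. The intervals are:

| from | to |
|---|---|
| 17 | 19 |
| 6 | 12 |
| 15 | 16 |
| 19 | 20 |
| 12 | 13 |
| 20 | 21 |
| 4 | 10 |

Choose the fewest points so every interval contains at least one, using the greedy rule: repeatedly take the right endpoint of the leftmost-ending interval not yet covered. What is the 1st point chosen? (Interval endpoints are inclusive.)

Sort by right endpoint; whenever an interval is uncovered, place a point at its right end.
Sorted: [4,10] [6,12] [12,13] [15,16] [17,19] [19,20] [20,21]
{[4,10],[6,12]} hit by 10; {[12,13]} hit by 13; {[15,16]} hit by 16; {[17,19],[19,20]} hit by 19; {[20,21]} hit by 21.
Points: 10, 13, 16, 19, 21 (5 total).

10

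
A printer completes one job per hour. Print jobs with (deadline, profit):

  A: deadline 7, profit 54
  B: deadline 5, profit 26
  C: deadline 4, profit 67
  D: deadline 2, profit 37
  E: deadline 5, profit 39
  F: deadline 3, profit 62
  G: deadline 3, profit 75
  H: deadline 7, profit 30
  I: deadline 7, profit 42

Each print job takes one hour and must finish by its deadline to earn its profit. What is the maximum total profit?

376

By profit: G(d3,75), C(d4,67), F(d3,62), A(d7,54), I(d7,42), E(d5,39), D(d2,37), H(d7,30), B(d5,26)
G→slot 3; C→slot 4; F→slot 2; A→slot 7; I→slot 6; E→slot 5; D→slot 1; H skipped; B skipped.
Profit = 37 + 62 + 75 + 67 + 39 + 42 + 54 = 376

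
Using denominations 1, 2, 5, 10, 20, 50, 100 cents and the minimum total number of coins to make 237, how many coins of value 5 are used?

1

237 − 2×100→37 − 1×20→17 − 1×10→7 − 1×5→2 − 1×2→0
Count of 5: 1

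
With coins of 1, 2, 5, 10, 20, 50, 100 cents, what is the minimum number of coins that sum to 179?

179 = 1×100 + 1×50 + 1×20 + 1×5 + 2×2
Total coins = 1 + 1 + 1 + 1 + 2 = 6

6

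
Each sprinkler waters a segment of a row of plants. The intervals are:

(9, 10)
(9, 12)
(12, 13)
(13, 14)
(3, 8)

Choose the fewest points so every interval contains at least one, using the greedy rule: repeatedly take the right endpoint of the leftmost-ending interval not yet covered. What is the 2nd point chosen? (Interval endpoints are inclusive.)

Sorted: [3,8] [9,10] [9,12] [12,13] [13,14]
{[3,8]} hit by 8; {[9,10],[9,12]} hit by 10; {[12,13],[13,14]} hit by 13.
Points: 8, 10, 13 (3 total).

10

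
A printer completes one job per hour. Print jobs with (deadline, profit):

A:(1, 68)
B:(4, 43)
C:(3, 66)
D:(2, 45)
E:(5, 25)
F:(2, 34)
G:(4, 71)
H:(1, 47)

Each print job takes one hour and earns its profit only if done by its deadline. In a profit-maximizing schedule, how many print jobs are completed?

By profit: G(d4,71), A(d1,68), C(d3,66), H(d1,47), D(d2,45), B(d4,43), F(d2,34), E(d5,25)
G→slot 4; A→slot 1; C→slot 3; H skipped; D→slot 2; B skipped; F skipped; E→slot 5.
5 of 8 scheduled.

5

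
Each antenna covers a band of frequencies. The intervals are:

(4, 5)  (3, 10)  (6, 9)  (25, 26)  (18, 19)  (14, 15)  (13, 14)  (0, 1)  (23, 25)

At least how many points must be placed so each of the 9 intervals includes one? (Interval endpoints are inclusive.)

6

Sorted: [0,1] [4,5] [6,9] [3,10] [13,14] [14,15] [18,19] [23,25] [25,26]
{[0,1]} hit by 1; {[4,5]} hit by 5; {[6,9],[3,10]} hit by 9; {[13,14],[14,15]} hit by 14; {[18,19]} hit by 19; {[23,25],[25,26]} hit by 25.
Points: 1, 5, 9, 14, 19, 25 (6 total).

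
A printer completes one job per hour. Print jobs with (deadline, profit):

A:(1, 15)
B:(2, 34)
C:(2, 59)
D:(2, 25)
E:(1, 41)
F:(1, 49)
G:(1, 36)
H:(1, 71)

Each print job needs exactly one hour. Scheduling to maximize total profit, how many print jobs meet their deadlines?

By profit: H(d1,71), C(d2,59), F(d1,49), E(d1,41), G(d1,36), B(d2,34), D(d2,25), A(d1,15)
H→slot 1; C→slot 2; F skipped; E skipped; G skipped; B skipped; D skipped; A skipped.
2 of 8 scheduled.

2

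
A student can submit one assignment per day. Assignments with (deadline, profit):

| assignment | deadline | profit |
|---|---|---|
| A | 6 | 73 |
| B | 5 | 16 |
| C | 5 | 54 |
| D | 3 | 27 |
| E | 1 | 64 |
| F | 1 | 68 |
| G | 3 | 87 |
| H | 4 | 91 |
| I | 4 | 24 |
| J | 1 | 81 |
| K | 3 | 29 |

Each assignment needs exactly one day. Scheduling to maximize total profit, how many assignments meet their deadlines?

Sort by profit descending; place each in the latest free slot ≤ its deadline.
Profit order: H=91 G=87 J=81 A=73 F=68 E=64 C=54 K=29 D=27 I=24 B=16
Assign: H→slot 4, G→slot 3, J→slot 1, A→slot 6, F skipped, E skipped, C→slot 5, K→slot 2, D skipped, I skipped, B skipped.
Slots: [1:J] [2:K] [3:G] [4:H] [5:C] [6:A]
6 of 11 scheduled.

6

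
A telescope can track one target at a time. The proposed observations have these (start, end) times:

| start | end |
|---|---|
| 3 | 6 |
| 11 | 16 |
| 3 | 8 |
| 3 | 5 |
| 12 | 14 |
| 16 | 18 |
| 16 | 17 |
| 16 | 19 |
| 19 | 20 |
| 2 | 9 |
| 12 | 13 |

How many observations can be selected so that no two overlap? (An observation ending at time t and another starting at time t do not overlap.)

4

Sort by end time and greedily take each interval whose start is ≥ the last chosen end.
By end time: (3,5), (3,6), (3,8), (2,9), (12,13), (12,14), (11,16), (16,17), (16,18), (16,19), (19,20).
Pick (3,5); next start ≥ 5 → (12,13); next start ≥ 13 → (16,17); next start ≥ 17 → (19,20).
Selected 4 observations.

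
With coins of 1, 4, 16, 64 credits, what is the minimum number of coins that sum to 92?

92 − 1×64→28 − 1×16→12 − 3×4→0
Total coins = 1 + 1 + 3 = 5

5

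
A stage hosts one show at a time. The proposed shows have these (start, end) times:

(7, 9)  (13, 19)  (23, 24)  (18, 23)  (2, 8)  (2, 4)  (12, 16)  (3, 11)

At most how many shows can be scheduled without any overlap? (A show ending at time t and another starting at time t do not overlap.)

5

By end time: (2,4), (2,8), (7,9), (3,11), (12,16), (13,19), (18,23), (23,24).
Pick (2,4); next start ≥ 4 → (7,9); next start ≥ 9 → (12,16); next start ≥ 16 → (18,23); next start ≥ 23 → (23,24).
Selected 5 shows.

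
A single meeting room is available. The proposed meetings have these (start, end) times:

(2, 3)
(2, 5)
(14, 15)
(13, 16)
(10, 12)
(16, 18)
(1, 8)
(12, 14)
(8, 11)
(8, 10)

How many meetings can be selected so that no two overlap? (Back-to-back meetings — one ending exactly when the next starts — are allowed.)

6

By end time: (2,3), (2,5), (1,8), (8,10), (8,11), (10,12), (12,14), (14,15), (13,16), (16,18).
Pick (2,3); next start ≥ 3 → (8,10); next start ≥ 10 → (10,12); next start ≥ 12 → (12,14); next start ≥ 14 → (14,15); next start ≥ 15 → (16,18).
Selected 6 meetings.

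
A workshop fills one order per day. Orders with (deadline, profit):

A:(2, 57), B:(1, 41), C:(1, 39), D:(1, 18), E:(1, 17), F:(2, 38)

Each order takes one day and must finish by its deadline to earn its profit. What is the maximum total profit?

98

Sort by profit descending; place each in the latest free slot ≤ its deadline.
By profit: A(d2,57), B(d1,41), C(d1,39), F(d2,38), D(d1,18), E(d1,17)
A→slot 2; B→slot 1; C skipped; F skipped; D skipped; E skipped.
Profit = 41 + 57 = 98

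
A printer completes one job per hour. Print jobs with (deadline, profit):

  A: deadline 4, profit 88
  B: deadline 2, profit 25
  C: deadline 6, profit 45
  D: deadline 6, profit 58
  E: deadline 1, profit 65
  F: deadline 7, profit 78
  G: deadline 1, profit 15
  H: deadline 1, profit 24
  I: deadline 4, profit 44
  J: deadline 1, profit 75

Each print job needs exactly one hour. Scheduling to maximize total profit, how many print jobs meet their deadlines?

Sort by profit descending; place each in the latest free slot ≤ its deadline.
By profit: A(d4,88), F(d7,78), J(d1,75), E(d1,65), D(d6,58), C(d6,45), I(d4,44), B(d2,25), H(d1,24), G(d1,15)
A→slot 4; F→slot 7; J→slot 1; E skipped; D→slot 6; C→slot 5; I→slot 3; B→slot 2; H skipped; G skipped.
7 of 10 scheduled.

7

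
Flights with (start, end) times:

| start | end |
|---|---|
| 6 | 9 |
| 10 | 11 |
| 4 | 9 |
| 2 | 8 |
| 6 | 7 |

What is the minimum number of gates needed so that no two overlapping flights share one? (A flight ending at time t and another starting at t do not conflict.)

4

Events (time:±→running): 2:+→1 4:+→2 6:+→3 6:+→4 … peak 4.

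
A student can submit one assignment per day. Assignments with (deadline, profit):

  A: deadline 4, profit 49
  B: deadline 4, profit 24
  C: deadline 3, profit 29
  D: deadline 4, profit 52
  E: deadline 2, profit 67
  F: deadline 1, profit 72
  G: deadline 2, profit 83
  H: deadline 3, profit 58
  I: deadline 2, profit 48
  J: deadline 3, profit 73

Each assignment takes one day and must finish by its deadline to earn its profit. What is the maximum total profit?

280

By profit: G(d2,83), J(d3,73), F(d1,72), E(d2,67), H(d3,58), D(d4,52), A(d4,49), I(d2,48), C(d3,29), B(d4,24)
G→slot 2; J→slot 3; F→slot 1; E skipped; H skipped; D→slot 4; A skipped; I skipped; C skipped; B skipped.
Profit = 72 + 83 + 73 + 52 = 280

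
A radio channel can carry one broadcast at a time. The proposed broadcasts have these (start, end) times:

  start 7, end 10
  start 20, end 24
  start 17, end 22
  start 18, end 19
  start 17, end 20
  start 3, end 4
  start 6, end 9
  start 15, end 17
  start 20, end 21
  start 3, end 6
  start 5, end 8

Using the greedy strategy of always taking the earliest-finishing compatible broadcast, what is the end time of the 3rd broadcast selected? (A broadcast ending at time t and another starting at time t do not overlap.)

17

Greedy by earliest finish: after sorting by end time, pick each interval compatible with the last pick.
By end time: (3,4), (3,6), (5,8), (6,9), (7,10), (15,17), (18,19), (17,20), (20,21), (17,22), (20,24).
Pick (3,4); next start ≥ 4 → (5,8); next start ≥ 8 → (15,17); next start ≥ 17 → (18,19); next start ≥ 19 → (20,21).
Selected: (3,4) (5,8) (15,17) (18,19) (20,21)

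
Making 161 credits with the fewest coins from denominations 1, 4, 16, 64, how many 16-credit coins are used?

161 = 2×64 + 2×16 + 1×1
Count of 16: 2

2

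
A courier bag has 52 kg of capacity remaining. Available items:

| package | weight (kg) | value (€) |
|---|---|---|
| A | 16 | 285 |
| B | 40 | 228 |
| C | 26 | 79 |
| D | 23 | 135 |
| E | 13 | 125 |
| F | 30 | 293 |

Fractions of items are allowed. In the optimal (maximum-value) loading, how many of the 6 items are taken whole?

Greedy by value/weight ratio, highest first.
Order: A (285/16=17.81) > F (293/30=9.77) > E (125/13=9.62) > D (135/23=5.87) > B (228/40=5.70) > C (79/26=3.04)
Fill: take A (16 @ 285) → take F (30 @ 293) → take 6/13 of E → 57.69; 52/52 used.
2 item(s) taken whole; one partial (take 6/13 of E).

2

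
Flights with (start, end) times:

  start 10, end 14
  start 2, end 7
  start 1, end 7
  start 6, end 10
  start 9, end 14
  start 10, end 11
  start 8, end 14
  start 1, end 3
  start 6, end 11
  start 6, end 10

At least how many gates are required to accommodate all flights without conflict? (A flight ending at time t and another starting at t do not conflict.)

5

The answer is the maximum number of intervals overlapping at any instant.
Events (time:±→running): 1:+→1 1:+→2 2:+→3 3:-→2 6:+→3 6:+→4 6:+→5 … peak 5.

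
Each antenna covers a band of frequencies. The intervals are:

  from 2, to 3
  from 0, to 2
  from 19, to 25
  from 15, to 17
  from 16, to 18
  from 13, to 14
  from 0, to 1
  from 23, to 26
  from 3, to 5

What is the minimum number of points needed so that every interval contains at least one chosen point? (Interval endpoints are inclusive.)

5

Sorted: [0,1] [0,2] [2,3] [3,5] [13,14] [15,17] [16,18] [19,25] [23,26]
{[0,1],[0,2]} hit by 1; {[2,3],[3,5]} hit by 3; {[13,14]} hit by 14; {[15,17],[16,18]} hit by 17; {[19,25],[23,26]} hit by 25.
Points: 1, 3, 14, 17, 25 (5 total).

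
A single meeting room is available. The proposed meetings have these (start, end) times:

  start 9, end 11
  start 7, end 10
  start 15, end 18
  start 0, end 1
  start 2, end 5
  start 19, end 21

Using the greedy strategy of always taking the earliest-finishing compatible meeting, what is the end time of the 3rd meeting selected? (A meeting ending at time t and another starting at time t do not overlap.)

10

By end time: (0,1), (2,5), (7,10), (9,11), (15,18), (19,21).
Pick (0,1); next start ≥ 1 → (2,5); next start ≥ 5 → (7,10); next start ≥ 10 → (15,18); next start ≥ 18 → (19,21).
Selected: (0,1) (2,5) (7,10) (15,18) (19,21)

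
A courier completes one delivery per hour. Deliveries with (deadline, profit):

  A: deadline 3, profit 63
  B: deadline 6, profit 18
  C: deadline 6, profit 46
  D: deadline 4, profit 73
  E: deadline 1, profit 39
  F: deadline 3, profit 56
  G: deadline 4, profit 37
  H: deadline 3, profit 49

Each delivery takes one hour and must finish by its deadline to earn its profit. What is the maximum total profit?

Take jobs in profit order; each goes to the latest open slot no later than its deadline.
Profit order: D=73 A=63 F=56 H=49 C=46 E=39 G=37 B=18
Assign: D→slot 4, A→slot 3, F→slot 2, H→slot 1, C→slot 6, E skipped, G skipped, B→slot 5.
Slots: [1:H] [2:F] [3:A] [4:D] [5:B] [6:C]
Profit = 49 + 56 + 63 + 73 + 18 + 46 = 305

305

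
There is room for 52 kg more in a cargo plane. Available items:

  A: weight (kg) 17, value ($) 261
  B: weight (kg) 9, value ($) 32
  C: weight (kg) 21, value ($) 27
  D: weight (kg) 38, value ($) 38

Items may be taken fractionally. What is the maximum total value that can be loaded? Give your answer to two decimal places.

Sort by value per unit weight and fill in that order.
Order: A (261/17=15.35) > B (32/9=3.56) > C (27/21=1.29) > D (38/38=1.00)
Fill: take A (17 @ 261) → take B (9 @ 32) → take C (21 @ 27) → take 5/38 of D → 5.00; 52/52 used.
Total value = 325.00

325.00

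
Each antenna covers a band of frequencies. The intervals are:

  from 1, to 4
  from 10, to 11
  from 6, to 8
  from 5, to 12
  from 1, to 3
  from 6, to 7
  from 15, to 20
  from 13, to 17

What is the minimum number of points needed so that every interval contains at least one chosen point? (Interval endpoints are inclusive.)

4

Process intervals by earliest right end; each time one isn't hit yet, stab at its right endpoint.
Sorted: [1,3] [1,4] [6,7] [6,8] [10,11] [5,12] [13,17] [15,20]
{[1,3],[1,4]} hit by 3; {[6,7],[6,8]} hit by 7; {[10,11],[5,12]} hit by 11; {[13,17],[15,20]} hit by 17.
Points: 3, 7, 11, 17 (4 total).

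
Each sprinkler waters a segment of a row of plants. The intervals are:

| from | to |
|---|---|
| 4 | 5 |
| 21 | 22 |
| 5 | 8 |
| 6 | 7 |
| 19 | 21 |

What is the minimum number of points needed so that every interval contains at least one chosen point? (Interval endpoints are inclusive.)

3

By right end: [4,5]  [6,7]  [5,8]  [19,21]  [21,22]
[4,5] uncovered → point at 5; [6,7] uncovered → point at 7; [19,21] uncovered → point at 21.
Points: 5, 7, 21 (3 total).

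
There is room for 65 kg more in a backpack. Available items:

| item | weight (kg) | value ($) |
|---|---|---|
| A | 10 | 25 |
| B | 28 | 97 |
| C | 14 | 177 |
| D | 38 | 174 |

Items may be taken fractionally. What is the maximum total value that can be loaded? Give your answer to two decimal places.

396.04

Sort by value per unit weight and fill in that order.
Ratios (sorted): C 12.64, D 4.58, B 3.46, A 2.50
take C (14 @ 177); take D (38 @ 174); take 13/28 of B → 45.04. Capacity used 65/65.
Total value = 396.04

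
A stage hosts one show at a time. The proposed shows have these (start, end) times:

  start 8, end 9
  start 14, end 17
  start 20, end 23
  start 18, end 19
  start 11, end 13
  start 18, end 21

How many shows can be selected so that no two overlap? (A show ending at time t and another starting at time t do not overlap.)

Order by finish time; keep every interval that doesn't clash with the previous kept one.
By end time: (8,9), (11,13), (14,17), (18,19), (18,21), (20,23).
Pick (8,9); next start ≥ 9 → (11,13); next start ≥ 13 → (14,17); next start ≥ 17 → (18,19); next start ≥ 19 → (20,23).
Selected 5 shows.

5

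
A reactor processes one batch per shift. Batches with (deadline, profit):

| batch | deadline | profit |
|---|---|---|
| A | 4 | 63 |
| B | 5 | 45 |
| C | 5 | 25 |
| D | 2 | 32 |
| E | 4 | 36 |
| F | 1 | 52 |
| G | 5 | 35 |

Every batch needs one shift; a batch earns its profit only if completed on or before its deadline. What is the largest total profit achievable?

231

Take jobs in profit order; each goes to the latest open slot no later than its deadline.
By profit: A(d4,63), F(d1,52), B(d5,45), E(d4,36), G(d5,35), D(d2,32), C(d5,25)
A→slot 4; F→slot 1; B→slot 5; E→slot 3; G→slot 2; D skipped; C skipped.
Profit = 52 + 35 + 36 + 63 + 45 = 231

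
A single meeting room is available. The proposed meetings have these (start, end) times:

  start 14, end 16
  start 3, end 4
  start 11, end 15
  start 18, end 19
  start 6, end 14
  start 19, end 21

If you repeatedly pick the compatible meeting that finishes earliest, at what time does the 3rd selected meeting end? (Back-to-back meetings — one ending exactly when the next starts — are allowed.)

Order by finish time; keep every interval that doesn't clash with the previous kept one.
By end time: (3,4), (6,14), (11,15), (14,16), (18,19), (19,21).
Pick (3,4); next start ≥ 4 → (6,14); next start ≥ 14 → (14,16); next start ≥ 16 → (18,19); next start ≥ 19 → (19,21).
Selected: (3,4) (6,14) (14,16) (18,19) (19,21)

16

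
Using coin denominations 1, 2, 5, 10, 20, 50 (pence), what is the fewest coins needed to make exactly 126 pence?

5

126 − 2×50→26 − 1×20→6 − 1×5→1 − 1×1→0
Total coins = 2 + 1 + 1 + 1 = 5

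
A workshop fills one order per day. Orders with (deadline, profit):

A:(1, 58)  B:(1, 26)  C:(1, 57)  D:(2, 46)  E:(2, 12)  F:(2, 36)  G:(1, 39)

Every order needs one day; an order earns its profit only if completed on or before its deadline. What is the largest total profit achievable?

104

By profit: A(d1,58), C(d1,57), D(d2,46), G(d1,39), F(d2,36), B(d1,26), E(d2,12)
A→slot 1; C skipped; D→slot 2; G skipped; F skipped; B skipped; E skipped.
Profit = 58 + 46 = 104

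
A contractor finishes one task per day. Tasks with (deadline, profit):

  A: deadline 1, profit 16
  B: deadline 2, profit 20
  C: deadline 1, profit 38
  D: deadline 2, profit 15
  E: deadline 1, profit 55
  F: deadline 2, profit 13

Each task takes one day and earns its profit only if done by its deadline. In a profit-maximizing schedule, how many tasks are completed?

Profit order: E=55 C=38 B=20 A=16 D=15 F=13
Assign: E→slot 1, C skipped, B→slot 2, A skipped, D skipped, F skipped.
Slots: [1:E] [2:B]
2 of 6 scheduled.

2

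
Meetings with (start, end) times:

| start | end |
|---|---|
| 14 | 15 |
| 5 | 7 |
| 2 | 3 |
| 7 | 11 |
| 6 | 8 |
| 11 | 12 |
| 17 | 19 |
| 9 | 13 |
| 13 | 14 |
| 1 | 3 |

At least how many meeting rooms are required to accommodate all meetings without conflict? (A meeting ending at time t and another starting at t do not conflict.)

2

Events (time:±→running): 1:+→1 2:+→2 … peak 2.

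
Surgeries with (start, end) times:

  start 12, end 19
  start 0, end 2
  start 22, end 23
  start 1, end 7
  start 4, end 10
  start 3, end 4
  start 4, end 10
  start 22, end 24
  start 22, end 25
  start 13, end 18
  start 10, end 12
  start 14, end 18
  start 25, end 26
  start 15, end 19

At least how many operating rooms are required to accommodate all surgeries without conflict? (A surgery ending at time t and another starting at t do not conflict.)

4

starts: [0, 1, 3, 4, 4, 10, 12, 13, 14, 15, 22, 22, 22, 25]
ends:   [2, 4, 7, 10, 10, 12, 18, 18, 19, 19, 23, 24, 25, 26]
s0→1 s1→2 e2→1 s3→2 e4→1 s4→2 s4→3 e7→2 e10→1 e10→0 s10→1 e12→0 s12→1 s13→2 s14→3 s15→4  — peak 4.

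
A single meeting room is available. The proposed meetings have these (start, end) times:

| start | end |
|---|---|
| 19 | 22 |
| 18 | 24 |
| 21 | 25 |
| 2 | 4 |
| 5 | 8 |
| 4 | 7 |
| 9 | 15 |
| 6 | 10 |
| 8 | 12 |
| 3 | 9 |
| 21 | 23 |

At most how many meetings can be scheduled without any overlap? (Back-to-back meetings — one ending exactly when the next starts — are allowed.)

Order by finish time; keep every interval that doesn't clash with the previous kept one.
Sorted by end: (2,4)  (4,7)  (5,8)  (3,9)  (6,10)  (8,12)  (9,15)  (19,22)  (21,23)  (18,24)  (21,25)
take (2,4); take (4,7); take (8,12); take (19,22); skip (21,23); skip (21,25).
Selected 4 meetings.

4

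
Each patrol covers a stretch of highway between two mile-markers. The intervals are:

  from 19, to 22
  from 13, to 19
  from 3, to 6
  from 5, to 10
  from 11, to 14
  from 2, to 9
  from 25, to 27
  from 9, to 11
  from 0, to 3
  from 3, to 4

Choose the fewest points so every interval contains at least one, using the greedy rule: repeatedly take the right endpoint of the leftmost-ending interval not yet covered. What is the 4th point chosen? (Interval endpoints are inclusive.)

22

Sort by right endpoint; whenever an interval is uncovered, place a point at its right end.
By right end: [0,3]  [3,4]  [3,6]  [2,9]  [5,10]  [9,11]  [11,14]  [13,19]  [19,22]  [25,27]
[0,3] uncovered → point at 3; [5,10] uncovered → point at 10; [11,14] uncovered → point at 14; [19,22] uncovered → point at 22; [25,27] uncovered → point at 27.
Points: 3, 10, 14, 22, 27 (5 total).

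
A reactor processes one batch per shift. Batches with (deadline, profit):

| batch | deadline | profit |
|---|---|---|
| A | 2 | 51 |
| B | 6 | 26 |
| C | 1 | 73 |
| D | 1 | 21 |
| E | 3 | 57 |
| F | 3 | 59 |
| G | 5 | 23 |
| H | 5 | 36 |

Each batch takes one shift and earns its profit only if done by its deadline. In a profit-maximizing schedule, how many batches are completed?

6

Sort by profit descending; place each in the latest free slot ≤ its deadline.
Profit order: C=73 F=59 E=57 A=51 H=36 B=26 G=23 D=21
Assign: C→slot 1, F→slot 3, E→slot 2, A skipped, H→slot 5, B→slot 6, G→slot 4, D skipped.
Slots: [1:C] [2:E] [3:F] [4:G] [5:H] [6:B]
6 of 8 scheduled.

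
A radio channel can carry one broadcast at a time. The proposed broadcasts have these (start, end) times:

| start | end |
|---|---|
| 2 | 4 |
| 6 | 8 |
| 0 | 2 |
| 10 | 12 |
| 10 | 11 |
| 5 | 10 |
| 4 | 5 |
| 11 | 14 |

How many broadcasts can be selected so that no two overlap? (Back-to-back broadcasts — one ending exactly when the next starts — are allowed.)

Order by finish time; keep every interval that doesn't clash with the previous kept one.
By end time: (0,2), (2,4), (4,5), (6,8), (5,10), (10,11), (10,12), (11,14).
Pick (0,2); next start ≥ 2 → (2,4); next start ≥ 4 → (4,5); next start ≥ 5 → (6,8); next start ≥ 8 → (10,11); next start ≥ 11 → (11,14).
Selected 6 broadcasts.

6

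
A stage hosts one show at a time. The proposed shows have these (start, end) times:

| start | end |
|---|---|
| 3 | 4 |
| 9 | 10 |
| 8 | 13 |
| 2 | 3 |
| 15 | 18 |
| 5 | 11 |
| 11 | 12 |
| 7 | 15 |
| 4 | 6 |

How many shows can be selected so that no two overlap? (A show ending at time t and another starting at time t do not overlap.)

6

Order by finish time; keep every interval that doesn't clash with the previous kept one.
By end time: (2,3), (3,4), (4,6), (9,10), (5,11), (11,12), (8,13), (7,15), (15,18).
Pick (2,3); next start ≥ 3 → (3,4); next start ≥ 4 → (4,6); next start ≥ 6 → (9,10); next start ≥ 10 → (11,12); next start ≥ 12 → (15,18).
Selected 6 shows.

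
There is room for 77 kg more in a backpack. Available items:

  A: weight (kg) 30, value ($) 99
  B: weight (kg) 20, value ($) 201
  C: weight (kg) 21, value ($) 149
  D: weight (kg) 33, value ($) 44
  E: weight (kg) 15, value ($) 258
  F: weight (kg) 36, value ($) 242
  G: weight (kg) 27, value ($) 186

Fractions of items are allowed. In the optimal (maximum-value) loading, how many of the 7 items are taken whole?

3

Sort by value per unit weight and fill in that order.
Order: E (258/15=17.20) > B (201/20=10.05) > C (149/21=7.10) > G (186/27=6.89) > F (242/36=6.72) > A (99/30=3.30) > D (44/33=1.33)
Fill: take E (15 @ 258) → take B (20 @ 201) → take C (21 @ 149) → take 21/27 of G → 144.67; 77/77 used.
3 item(s) taken whole; one partial (take 21/27 of G).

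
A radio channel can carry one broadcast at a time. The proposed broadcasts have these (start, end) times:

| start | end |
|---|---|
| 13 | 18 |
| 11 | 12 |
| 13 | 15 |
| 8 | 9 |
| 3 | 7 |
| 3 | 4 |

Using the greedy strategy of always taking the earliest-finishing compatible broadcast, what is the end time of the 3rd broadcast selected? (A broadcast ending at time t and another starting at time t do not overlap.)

12

Order by finish time; keep every interval that doesn't clash with the previous kept one.
Sorted by end: (3,4)  (3,7)  (8,9)  (11,12)  (13,15)  (13,18)
take (3,4); take (8,9); take (11,12); take (13,15); skip (13,18).
Selected: (3,4) (8,9) (11,12) (13,15)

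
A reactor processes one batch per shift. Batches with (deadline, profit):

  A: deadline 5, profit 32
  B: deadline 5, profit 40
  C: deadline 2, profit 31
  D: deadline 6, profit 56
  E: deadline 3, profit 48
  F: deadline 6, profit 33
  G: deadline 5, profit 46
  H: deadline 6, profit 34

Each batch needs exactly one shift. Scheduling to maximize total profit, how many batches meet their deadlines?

Profit order: D=56 E=48 G=46 B=40 H=34 F=33 A=32 C=31
Assign: D→slot 6, E→slot 3, G→slot 5, B→slot 4, H→slot 2, F→slot 1, A skipped, C skipped.
Slots: [1:F] [2:H] [3:E] [4:B] [5:G] [6:D]
6 of 8 scheduled.

6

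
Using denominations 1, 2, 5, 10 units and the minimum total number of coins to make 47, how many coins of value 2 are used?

Greedy: take as many of the largest coin as possible, then repeat with the remainder.
47 − 4×10→7 − 1×5→2 − 1×2→0
Count of 2: 1

1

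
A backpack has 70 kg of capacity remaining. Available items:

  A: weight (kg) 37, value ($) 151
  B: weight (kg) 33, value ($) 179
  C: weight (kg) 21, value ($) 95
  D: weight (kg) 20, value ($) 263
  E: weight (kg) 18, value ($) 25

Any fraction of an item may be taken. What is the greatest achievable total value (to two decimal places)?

518.90

Ratios (sorted): D 13.15, B 5.42, C 4.52, A 4.08, E 1.39
take D (20 @ 263); take B (33 @ 179); take 17/21 of C → 76.90. Capacity used 70/70.
Total value = 518.90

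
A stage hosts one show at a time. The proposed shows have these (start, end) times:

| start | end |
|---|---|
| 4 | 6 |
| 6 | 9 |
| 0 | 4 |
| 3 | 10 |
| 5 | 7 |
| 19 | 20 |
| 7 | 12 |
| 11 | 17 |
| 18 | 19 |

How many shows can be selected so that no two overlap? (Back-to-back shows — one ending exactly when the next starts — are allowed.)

By end time: (0,4), (4,6), (5,7), (6,9), (3,10), (7,12), (11,17), (18,19), (19,20).
Pick (0,4); next start ≥ 4 → (4,6); next start ≥ 6 → (6,9); next start ≥ 9 → (11,17); next start ≥ 17 → (18,19); next start ≥ 19 → (19,20).
Selected 6 shows.

6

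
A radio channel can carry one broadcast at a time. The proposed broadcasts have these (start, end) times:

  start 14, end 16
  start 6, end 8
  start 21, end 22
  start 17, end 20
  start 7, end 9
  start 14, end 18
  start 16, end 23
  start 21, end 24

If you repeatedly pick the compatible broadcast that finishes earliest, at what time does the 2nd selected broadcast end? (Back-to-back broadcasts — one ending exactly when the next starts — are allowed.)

16

Sorted by end: (6,8)  (7,9)  (14,16)  (14,18)  (17,20)  (21,22)  (16,23)  (21,24)
take (6,8); take (14,16); take (17,20); take (21,22); skip (21,24).
Selected: (6,8) (14,16) (17,20) (21,22)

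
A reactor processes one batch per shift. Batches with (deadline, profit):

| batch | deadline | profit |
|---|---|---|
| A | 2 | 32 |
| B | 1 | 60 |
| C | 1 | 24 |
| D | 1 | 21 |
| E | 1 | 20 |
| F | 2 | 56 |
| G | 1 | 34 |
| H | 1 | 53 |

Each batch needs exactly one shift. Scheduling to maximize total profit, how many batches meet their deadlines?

Profit order: B=60 F=56 H=53 G=34 A=32 C=24 D=21 E=20
Assign: B→slot 1, F→slot 2, H skipped, G skipped, A skipped, C skipped, D skipped, E skipped.
Slots: [1:B] [2:F]
2 of 8 scheduled.

2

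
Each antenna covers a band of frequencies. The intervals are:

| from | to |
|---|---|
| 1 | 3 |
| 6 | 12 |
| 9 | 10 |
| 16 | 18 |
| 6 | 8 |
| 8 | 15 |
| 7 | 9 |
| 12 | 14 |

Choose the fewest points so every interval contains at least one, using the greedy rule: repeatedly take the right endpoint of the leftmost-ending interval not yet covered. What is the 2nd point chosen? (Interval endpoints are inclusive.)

8

By right end: [1,3]  [6,8]  [7,9]  [9,10]  [6,12]  [12,14]  [8,15]  [16,18]
[1,3] uncovered → point at 3; [6,8] uncovered → point at 8; [9,10] uncovered → point at 10; [12,14] uncovered → point at 14; [16,18] uncovered → point at 18.
Points: 3, 8, 10, 14, 18 (5 total).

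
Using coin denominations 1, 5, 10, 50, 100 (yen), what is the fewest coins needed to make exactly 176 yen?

176 − 1×100→76 − 1×50→26 − 2×10→6 − 1×5→1 − 1×1→0
Total coins = 1 + 1 + 2 + 1 + 1 = 6

6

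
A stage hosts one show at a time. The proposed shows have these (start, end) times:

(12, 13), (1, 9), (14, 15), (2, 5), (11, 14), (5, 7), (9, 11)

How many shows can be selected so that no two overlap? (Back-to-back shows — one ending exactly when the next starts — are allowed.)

By end time: (2,5), (5,7), (1,9), (9,11), (12,13), (11,14), (14,15).
Pick (2,5); next start ≥ 5 → (5,7); next start ≥ 7 → (9,11); next start ≥ 11 → (12,13); next start ≥ 13 → (14,15).
Selected 5 shows.

5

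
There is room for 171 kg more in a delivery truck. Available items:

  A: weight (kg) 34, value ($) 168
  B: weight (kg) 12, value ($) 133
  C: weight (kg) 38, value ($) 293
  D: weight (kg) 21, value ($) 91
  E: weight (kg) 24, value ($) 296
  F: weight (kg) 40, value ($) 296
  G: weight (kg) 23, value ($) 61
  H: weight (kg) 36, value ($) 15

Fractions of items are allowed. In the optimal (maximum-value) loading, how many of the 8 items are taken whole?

Ratios (sorted): E 12.33, B 11.08, C 7.71, F 7.40, A 4.94, D 4.33, G 2.65, H 0.42
take E (24 @ 296); take B (12 @ 133); take C (38 @ 293); take F (40 @ 296); take A (34 @ 168); take D (21 @ 91); take 2/23 of G → 5.30. Capacity used 171/171.
6 item(s) taken whole; one partial (take 2/23 of G).

6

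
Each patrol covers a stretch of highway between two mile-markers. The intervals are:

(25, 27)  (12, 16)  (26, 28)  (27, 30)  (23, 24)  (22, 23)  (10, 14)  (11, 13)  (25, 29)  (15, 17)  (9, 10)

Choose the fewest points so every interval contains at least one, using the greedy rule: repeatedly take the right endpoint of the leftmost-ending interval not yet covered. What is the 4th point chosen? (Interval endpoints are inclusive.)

Process intervals by earliest right end; each time one isn't hit yet, stab at its right endpoint.
Sorted: [9,10] [11,13] [10,14] [12,16] [15,17] [22,23] [23,24] [25,27] [26,28] [25,29] [27,30]
{[9,10]} hit by 10; {[11,13],[10,14],[12,16]} hit by 13; {[15,17]} hit by 17; {[22,23],[23,24]} hit by 23; {[25,27],[26,28],[25,29],[27,30]} hit by 27.
Points: 10, 13, 17, 23, 27 (5 total).

23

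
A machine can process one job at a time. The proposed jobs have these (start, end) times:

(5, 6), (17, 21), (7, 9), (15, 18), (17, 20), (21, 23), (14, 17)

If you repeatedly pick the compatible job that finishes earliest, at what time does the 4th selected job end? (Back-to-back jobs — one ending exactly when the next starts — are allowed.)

20

Order by finish time; keep every interval that doesn't clash with the previous kept one.
Sorted by end: (5,6)  (7,9)  (14,17)  (15,18)  (17,20)  (17,21)  (21,23)
take (5,6); take (7,9); take (14,17); take (17,20); take (21,23).
Selected: (5,6) (7,9) (14,17) (17,20) (21,23)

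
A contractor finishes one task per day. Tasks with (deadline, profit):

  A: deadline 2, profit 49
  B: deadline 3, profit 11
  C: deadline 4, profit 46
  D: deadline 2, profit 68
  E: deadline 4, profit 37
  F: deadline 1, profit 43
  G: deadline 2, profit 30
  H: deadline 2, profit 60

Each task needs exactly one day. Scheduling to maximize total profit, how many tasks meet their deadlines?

4

Take jobs in profit order; each goes to the latest open slot no later than its deadline.
Profit order: D=68 H=60 A=49 C=46 F=43 E=37 G=30 B=11
Assign: D→slot 2, H→slot 1, A skipped, C→slot 4, F skipped, E→slot 3, G skipped, B skipped.
Slots: [1:H] [2:D] [3:E] [4:C]
4 of 8 scheduled.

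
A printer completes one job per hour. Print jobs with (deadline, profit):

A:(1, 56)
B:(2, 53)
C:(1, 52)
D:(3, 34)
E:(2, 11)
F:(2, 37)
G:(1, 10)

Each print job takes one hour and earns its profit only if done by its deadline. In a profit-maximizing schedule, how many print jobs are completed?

Take jobs in profit order; each goes to the latest open slot no later than its deadline.
By profit: A(d1,56), B(d2,53), C(d1,52), F(d2,37), D(d3,34), E(d2,11), G(d1,10)
A→slot 1; B→slot 2; C skipped; F skipped; D→slot 3; E skipped; G skipped.
3 of 7 scheduled.

3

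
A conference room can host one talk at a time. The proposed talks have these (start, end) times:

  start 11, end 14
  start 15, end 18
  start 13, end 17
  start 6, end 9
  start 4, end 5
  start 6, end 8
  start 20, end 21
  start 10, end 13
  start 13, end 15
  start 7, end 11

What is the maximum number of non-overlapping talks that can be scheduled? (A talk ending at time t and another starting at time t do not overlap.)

Sorted by end: (4,5)  (6,8)  (6,9)  (7,11)  (10,13)  (11,14)  (13,15)  (13,17)  (15,18)  (20,21)
take (4,5); take (6,8); take (10,13); take (13,15); skip (13,17); take (15,18); take (20,21).
Selected 6 talks.

6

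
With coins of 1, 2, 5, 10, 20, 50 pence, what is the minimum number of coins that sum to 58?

4

58 − 1×50→8 − 1×5→3 − 1×2→1 − 1×1→0
Total coins = 1 + 1 + 1 + 1 = 4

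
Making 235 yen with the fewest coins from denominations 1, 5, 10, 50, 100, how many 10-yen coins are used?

235 = 2×100 + 3×10 + 1×5
Count of 10: 3

3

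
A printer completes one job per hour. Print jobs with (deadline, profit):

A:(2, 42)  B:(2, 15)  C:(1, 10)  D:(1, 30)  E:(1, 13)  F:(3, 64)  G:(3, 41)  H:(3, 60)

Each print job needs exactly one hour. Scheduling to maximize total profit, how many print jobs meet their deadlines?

Sort by profit descending; place each in the latest free slot ≤ its deadline.
By profit: F(d3,64), H(d3,60), A(d2,42), G(d3,41), D(d1,30), B(d2,15), E(d1,13), C(d1,10)
F→slot 3; H→slot 2; A→slot 1; G skipped; D skipped; B skipped; E skipped; C skipped.
3 of 8 scheduled.

3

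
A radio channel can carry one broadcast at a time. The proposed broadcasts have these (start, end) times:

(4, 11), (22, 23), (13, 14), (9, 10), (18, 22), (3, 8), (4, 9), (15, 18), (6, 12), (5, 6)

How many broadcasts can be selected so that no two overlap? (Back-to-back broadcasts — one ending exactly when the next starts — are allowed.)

Sort by end time and greedily take each interval whose start is ≥ the last chosen end.
By end time: (5,6), (3,8), (4,9), (9,10), (4,11), (6,12), (13,14), (15,18), (18,22), (22,23).
Pick (5,6); next start ≥ 6 → (9,10); next start ≥ 10 → (13,14); next start ≥ 14 → (15,18); next start ≥ 18 → (18,22); next start ≥ 22 → (22,23).
Selected 6 broadcasts.

6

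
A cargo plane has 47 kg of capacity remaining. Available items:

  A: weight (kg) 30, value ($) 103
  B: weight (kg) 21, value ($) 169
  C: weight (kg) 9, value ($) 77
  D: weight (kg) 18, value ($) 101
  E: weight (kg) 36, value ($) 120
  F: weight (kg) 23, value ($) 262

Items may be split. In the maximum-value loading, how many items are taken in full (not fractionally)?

2

Order: F (262/23=11.39) > C (77/9=8.56) > B (169/21=8.05) > D (101/18=5.61) > A (103/30=3.43) > E (120/36=3.33)
Fill: take F (23 @ 262) → take C (9 @ 77) → take 15/21 of B → 120.71; 47/47 used.
2 item(s) taken whole; one partial (take 15/21 of B).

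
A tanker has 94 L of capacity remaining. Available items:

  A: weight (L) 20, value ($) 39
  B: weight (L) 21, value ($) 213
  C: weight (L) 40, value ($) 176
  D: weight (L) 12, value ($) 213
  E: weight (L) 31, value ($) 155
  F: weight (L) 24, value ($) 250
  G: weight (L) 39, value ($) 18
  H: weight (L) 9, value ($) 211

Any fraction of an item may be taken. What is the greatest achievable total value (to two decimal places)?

1027.00

Order: H (211/9=23.44) > D (213/12=17.75) > F (250/24=10.42) > B (213/21=10.14) > E (155/31=5.00) > C (176/40=4.40) > A (39/20=1.95) > G (18/39=0.46)
Fill: take H (9 @ 211) → take D (12 @ 213) → take F (24 @ 250) → take B (21 @ 213) → take 28/31 of E → 140.00; 94/94 used.
Total value = 1027.00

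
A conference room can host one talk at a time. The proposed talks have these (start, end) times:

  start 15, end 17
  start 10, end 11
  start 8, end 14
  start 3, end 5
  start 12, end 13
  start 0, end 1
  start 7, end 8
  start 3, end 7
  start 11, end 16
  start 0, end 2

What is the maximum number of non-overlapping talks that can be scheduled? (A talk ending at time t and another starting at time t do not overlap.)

Sort by end time and greedily take each interval whose start is ≥ the last chosen end.
By end time: (0,1), (0,2), (3,5), (3,7), (7,8), (10,11), (12,13), (8,14), (11,16), (15,17).
Pick (0,1); next start ≥ 1 → (3,5); next start ≥ 5 → (7,8); next start ≥ 8 → (10,11); next start ≥ 11 → (12,13); next start ≥ 13 → (15,17).
Selected 6 talks.

6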